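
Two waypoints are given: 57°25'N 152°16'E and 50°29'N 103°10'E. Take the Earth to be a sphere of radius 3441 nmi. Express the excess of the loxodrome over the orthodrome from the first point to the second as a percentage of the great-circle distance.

Great circle: σ = 0.5066 rad → d_gc = Rσ = 1743.4 nmi
Rhumb: Δφ = -0.1210, Δλ = -0.8570, Δψ = -0.2062, q = Δφ/Δψ = 0.5868 → d_rh = R√(Δφ²+q²Δλ²) = 1779.7 nmi
Excess = (1779.7 − 1743.4) / 1743.4 = 36.3 / 1743.4 = 2.08% ≈ 2.1%

2.1%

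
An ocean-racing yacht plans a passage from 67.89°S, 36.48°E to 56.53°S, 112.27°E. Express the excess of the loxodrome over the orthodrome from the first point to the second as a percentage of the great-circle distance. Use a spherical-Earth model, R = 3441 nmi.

6.2%

Great circle: σ = 0.6027 rad → d_gc = Rσ = 2074.0 nmi
Rhumb: Δφ = +0.1983, Δλ = +1.3228, Δψ = +0.4311, q = Δφ/Δψ = 0.4599 → d_rh = R√(Δφ²+q²Δλ²) = 2201.7 nmi
Excess = (2201.7 − 2074.0) / 2074.0 = 127.7 / 2074.0 = 6.16% ≈ 6.2%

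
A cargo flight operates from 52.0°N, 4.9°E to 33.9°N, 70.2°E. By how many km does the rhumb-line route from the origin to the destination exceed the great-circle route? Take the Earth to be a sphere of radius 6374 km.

152 km

Great circle: cos σ = sin φ₁ sin φ₂ + cos φ₁ cos φ₂ cos Δλ,  σ = 0.8592 rad → d_gc = 5476.6 km
Rhumb line: Δψ = -0.4366, q = Δφ/Δψ = 0.7235, d_rh = R√(Δφ²+q²Δλ²) = 5628.6 km
Excess = 5628.6 − 5476.6 = 152.0 ≈ 152 km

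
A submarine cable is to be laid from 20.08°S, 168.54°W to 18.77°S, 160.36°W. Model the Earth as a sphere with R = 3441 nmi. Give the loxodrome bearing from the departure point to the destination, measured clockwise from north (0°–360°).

80.4°

Δψ = ln[tan(π/4+φ₂/2)/tan(π/4+φ₁/2)] = +0.0242
Δλ = +0.1428 rad (taken the short way round)
course = atan2(Δλ, Δψ) = 80.36°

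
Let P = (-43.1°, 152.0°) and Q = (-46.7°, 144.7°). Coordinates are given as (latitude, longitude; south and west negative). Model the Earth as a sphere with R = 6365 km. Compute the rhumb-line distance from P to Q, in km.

700 km

Rhumb course C = atan2(Δλ, Δψ) with Δψ = ln[tan(π/4+φ₂/2)/tan(π/4+φ₁/2)] = -0.0887, Δλ = -0.1274 → C = 235.14°
d = R·|Δφ| / |cos C| = 6365·0.06283 / 0.57156 = 700 km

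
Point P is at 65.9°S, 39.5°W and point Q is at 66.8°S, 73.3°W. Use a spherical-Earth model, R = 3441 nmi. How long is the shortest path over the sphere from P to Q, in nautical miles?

806 nmi

Haversine: a = sin²(Δφ/2)+cos φ₁ cos φ₂ sin²(Δλ/2) = 0.01366;  σ = 2·atan2(√a,√(1−a))
σ = 13.421° → d = Rσ = 3441·0.23425 = 806 nmi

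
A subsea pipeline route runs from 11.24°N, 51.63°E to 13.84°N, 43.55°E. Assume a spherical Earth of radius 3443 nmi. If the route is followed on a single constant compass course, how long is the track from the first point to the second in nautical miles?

Δψ = ln[tan(π/4+φ₂/2)/tan(π/4+φ₁/2)] = +0.0465;  Δφ = +0.0454 rad,  Δλ = -0.1410 rad
q = Δφ/Δψ = 0.9761
d = R·√(Δφ² + q²Δλ²) = 3443·0.14493 = 499 nmi

499 nmi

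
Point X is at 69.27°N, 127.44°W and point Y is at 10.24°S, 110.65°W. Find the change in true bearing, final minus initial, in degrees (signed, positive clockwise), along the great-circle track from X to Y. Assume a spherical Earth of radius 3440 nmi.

At departure: θ₁ = atan2(sin Δλ cos φ₂, cos φ₁ sin φ₂ − sin φ₁ cos φ₂ cos Δλ) = 163.24°
At arrival: θ₂ = atan2(sin Δλ cos φ₁, −cos φ₂ sin φ₁ + sin φ₂ cos φ₁ cos Δλ) = 174.05°
Δθ = θ₂ − θ₁ = +10.8°

+10.8°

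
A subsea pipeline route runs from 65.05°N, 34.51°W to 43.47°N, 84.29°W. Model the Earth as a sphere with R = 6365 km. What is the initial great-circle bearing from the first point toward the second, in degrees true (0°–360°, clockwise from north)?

N = sin Δλ·cos φ₂ = -0.5541;  D = cos φ₁ sin φ₂ − sin φ₁ cos φ₂ cos Δλ = -0.1347
initial course = atan2(N, D) = 256.34°

256.3°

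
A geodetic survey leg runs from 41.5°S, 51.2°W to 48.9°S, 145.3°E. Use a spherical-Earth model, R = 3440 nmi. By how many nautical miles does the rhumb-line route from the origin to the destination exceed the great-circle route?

Great circle: cos σ = sin φ₁ sin φ₂ + cos φ₁ cos φ₂ cos Δλ,  σ = 1.5435 rad → d_gc = 5309.8 nmi
Rhumb line: Δψ = -0.1837, q = Δφ/Δψ = 0.7031, d_rh = R√(Δφ²+q²Δλ²) = 6916.7 nmi
Excess = 6916.7 − 5309.8 = 1606.9 ≈ 1607 nmi

1607 nmi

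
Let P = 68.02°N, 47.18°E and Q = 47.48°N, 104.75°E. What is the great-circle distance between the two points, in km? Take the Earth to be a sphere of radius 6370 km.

Haversine: a = sin²(Δφ/2)+cos φ₁ cos φ₂ sin²(Δλ/2) = 0.09044;  σ = 2·atan2(√a,√(1−a))
σ = 35.003° → d = Rσ = 6370·0.61092 = 3892 km

3892 km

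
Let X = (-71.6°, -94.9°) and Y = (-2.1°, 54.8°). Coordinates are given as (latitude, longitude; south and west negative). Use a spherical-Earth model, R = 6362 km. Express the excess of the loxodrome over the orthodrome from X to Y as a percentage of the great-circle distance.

18.8%

Great circle: σ = 1.8107 rad → d_gc = Rσ = 11519.5 km
Rhumb: Δφ = +1.2130, Δλ = +2.6128, Δψ = +1.7837, q = Δφ/Δψ = 0.6800 → d_rh = R√(Δφ²+q²Δλ²) = 13687.0 km
Excess = (13687.0 − 11519.5) / 11519.5 = 2167.5 / 11519.5 = 18.82% ≈ 18.8%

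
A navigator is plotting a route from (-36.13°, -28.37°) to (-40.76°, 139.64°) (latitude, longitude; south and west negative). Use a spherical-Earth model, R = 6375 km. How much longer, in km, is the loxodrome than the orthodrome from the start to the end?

Great circle: cos σ = sin φ₁ sin φ₂ + cos φ₁ cos φ₂ cos Δλ,  σ = 1.7859 rad → d_gc = 11385.3 km
Rhumb line: Δψ = -0.1032, q = Δφ/Δψ = 0.7827, d_rh = R√(Δφ²+q²Δλ²) = 14641.0 km
Excess = 14641.0 − 11385.3 = 3255.7 ≈ 3256 km

3256 km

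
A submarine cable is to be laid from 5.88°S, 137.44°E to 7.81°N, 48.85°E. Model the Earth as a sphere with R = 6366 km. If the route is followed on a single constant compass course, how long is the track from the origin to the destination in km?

9935 km

Δψ = ln[tan(π/4+φ₂/2)/tan(π/4+φ₁/2)] = +0.2395;  Δφ = +0.2389 rad,  Δλ = -1.5462 rad
q = Δφ/Δψ = 0.9975
d = R·√(Δφ² + q²Δλ²) = 6366·1.56068 = 9935 km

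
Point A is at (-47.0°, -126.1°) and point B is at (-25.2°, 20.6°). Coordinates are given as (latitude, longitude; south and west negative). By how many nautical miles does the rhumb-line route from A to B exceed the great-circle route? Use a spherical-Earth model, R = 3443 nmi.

1037 nmi

Great circle: cos σ = sin φ₁ sin φ₂ + cos φ₁ cos φ₂ cos Δλ,  σ = 1.7766 rad → d_gc = 6116.9 nmi
Rhumb line: Δψ = +0.4769, q = Δφ/Δψ = 0.7978, d_rh = R√(Δφ²+q²Δλ²) = 7154.1 nmi
Excess = 7154.1 − 6116.9 = 1037.2 ≈ 1037 nmi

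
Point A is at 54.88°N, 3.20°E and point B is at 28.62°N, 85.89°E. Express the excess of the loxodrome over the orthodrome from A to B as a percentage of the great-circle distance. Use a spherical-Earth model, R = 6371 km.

Great circle: σ = 1.0972 rad → d_gc = Rσ = 6990.5 km
Rhumb: Δφ = -0.4583, Δλ = +1.4432, Δψ = -0.6289, q = Δφ/Δψ = 0.7288 → d_rh = R√(Δφ²+q²Δλ²) = 7309.4 km
Excess = (7309.4 − 6990.5) / 6990.5 = 318.9 / 6990.5 = 4.56% ≈ 4.6%

4.6%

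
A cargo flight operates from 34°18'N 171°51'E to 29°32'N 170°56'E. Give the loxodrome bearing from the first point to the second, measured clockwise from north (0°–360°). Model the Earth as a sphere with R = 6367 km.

Δψ = ln[tan(π/4+φ₂/2)/tan(π/4+φ₁/2)] = -0.0981
Δλ = -0.0160 rad (taken the short way round)
course = atan2(Δλ, Δψ) = 189.27°

189.3°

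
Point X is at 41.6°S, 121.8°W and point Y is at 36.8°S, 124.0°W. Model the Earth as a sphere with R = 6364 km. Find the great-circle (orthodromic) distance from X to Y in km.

Haversine: a = sin²(Δφ/2)+cos φ₁ cos φ₂ sin²(Δλ/2) = 0.00197;  σ = 2·atan2(√a,√(1−a))
σ = 5.093° → d = Rσ = 6364·0.08889 = 566 km

566 km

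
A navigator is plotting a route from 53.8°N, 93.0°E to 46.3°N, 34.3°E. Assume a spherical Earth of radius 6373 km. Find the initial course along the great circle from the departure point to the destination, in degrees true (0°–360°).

θ = atan2( sin Δλ·cos φ₂ ,  cos φ₁ sin φ₂ − sin φ₁ cos φ₂ cos Δλ )
  = atan2(-0.5903, +0.1373) = 283.10°

283.1°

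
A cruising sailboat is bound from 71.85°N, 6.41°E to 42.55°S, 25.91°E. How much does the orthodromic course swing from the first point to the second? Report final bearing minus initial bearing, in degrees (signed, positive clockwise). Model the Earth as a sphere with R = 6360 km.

Initial bearing θ₁ = atan2(sin Δλ cos φ₂, cos φ₁ sin φ₂ − sin φ₁ cos φ₂ cos Δλ) = 164.23°
Final bearing θ₂ = (initial bearing from the destination back to the start) + 180° = 173.40°
Δθ = θ₂ − θ₁ = +9.2°

+9.2°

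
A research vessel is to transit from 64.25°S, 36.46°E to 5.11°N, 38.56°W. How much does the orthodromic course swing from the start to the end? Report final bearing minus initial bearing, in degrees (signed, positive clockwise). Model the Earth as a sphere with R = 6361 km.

+49.5°

At departure: θ₁ = atan2(sin Δλ cos φ₂, cos φ₁ sin φ₂ − sin φ₁ cos φ₂ cos Δλ) = 285.71°
At arrival: θ₂ = atan2(sin Δλ cos φ₁, −cos φ₂ sin φ₁ + sin φ₂ cos φ₁ cos Δλ) = 335.17°
Δθ = θ₂ − θ₁ = +49.5°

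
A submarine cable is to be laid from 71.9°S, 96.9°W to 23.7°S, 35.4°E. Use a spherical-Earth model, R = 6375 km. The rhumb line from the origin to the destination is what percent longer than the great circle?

17.0%

Great circle: σ = 1.3790 rad → d_gc = Rσ = 8791.3 km
Rhumb: Δφ = +0.8412, Δλ = +2.3091, Δψ = +1.4111, q = Δφ/Δψ = 0.5962 → d_rh = R√(Δφ²+q²Δλ²) = 10284.6 km
Excess = (10284.6 − 8791.3) / 8791.3 = 1493.3 / 8791.3 = 16.99% ≈ 17.0%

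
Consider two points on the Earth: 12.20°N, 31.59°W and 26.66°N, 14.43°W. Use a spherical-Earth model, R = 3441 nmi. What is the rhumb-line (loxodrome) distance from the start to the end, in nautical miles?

Δψ = ln[tan(π/4+φ₂/2)/tan(π/4+φ₁/2)] = +0.2685;  Δφ = +0.2524 rad,  Δλ = +0.2995 rad
q = Δφ/Δψ = 0.9399
d = R·√(Δφ² + q²Δλ²) = 3441·0.37807 = 1301 nmi

1301 nmi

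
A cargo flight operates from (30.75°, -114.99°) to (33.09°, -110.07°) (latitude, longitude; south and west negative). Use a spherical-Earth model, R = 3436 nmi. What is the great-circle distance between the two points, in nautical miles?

Haversine: a = sin²(Δφ/2)+cos φ₁ cos φ₂ sin²(Δλ/2) = 0.00174;  σ = 2·atan2(√a,√(1−a))
σ = 4.786° → d = Rσ = 3436·0.08353 = 287 nmi

287 nmi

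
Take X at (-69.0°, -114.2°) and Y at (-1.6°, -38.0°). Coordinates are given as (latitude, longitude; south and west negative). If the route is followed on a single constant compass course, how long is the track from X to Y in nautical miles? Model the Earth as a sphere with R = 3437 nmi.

5184 nmi

Δψ = ln[tan(π/4+φ₂/2)/tan(π/4+φ₁/2)] = +1.6576;  Δφ = +1.1764 rad,  Δλ = +1.3299 rad
q = Δφ/Δψ = 0.7097
d = R·√(Δφ² + q²Δλ²) = 3437·1.50816 = 5184 nmi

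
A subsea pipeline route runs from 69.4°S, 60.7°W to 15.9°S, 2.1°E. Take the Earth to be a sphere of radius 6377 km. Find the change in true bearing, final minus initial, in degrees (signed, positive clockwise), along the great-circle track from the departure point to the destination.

-49.7°

At departure: θ₁ = atan2(sin Δλ cos φ₂, cos φ₁ sin φ₂ − sin φ₁ cos φ₂ cos Δλ) = 69.78°
At arrival: θ₂ = atan2(sin Δλ cos φ₁, −cos φ₂ sin φ₁ + sin φ₂ cos φ₁ cos Δλ) = 20.08°
Δθ = θ₂ − θ₁ = -49.7°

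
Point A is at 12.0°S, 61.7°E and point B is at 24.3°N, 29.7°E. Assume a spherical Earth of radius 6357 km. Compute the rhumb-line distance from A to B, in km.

Δψ = ln[tan(π/4+φ₂/2)/tan(π/4+φ₁/2)] = +0.6484;  Δφ = +0.6336 rad,  Δλ = -0.5585 rad
q = Δφ/Δψ = 0.9771
d = R·√(Δφ² + q²Δλ²) = 6357·0.83617 = 5316 km

5316 km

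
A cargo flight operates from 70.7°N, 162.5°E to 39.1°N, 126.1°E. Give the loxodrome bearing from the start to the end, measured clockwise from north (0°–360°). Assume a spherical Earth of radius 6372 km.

211.7°

Δψ = ln[tan(π/4+φ₂/2)/tan(π/4+φ₁/2)] = -1.0292
Δλ = -0.6353 rad (taken the short way round)
course = atan2(Δλ, Δψ) = 211.69°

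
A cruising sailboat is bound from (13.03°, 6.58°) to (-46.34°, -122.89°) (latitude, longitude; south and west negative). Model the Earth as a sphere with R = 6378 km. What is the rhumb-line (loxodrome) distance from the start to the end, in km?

Rhumb course C = atan2(Δλ, Δψ) with Δψ = ln[tan(π/4+φ₂/2)/tan(π/4+φ₁/2)] = -1.1442, Δλ = -2.2597 → C = 243.14°
d = R·|Δφ| / |cos C| = 6378·1.03620 / 0.45176 = 14629 km

14629 km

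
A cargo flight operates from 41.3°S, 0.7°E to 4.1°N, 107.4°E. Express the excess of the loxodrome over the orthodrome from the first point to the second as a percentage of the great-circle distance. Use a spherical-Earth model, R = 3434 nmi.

2.5%

Great circle: σ = 1.8364 rad → d_gc = Rσ = 6306.3 nmi
Rhumb: Δφ = +0.7924, Δλ = +1.8623, Δψ = +0.8644, q = Δφ/Δψ = 0.9166 → d_rh = R√(Δφ²+q²Δλ²) = 6462.7 nmi
Excess = (6462.7 − 6306.3) / 6306.3 = 156.4 / 6306.3 = 2.48% ≈ 2.5%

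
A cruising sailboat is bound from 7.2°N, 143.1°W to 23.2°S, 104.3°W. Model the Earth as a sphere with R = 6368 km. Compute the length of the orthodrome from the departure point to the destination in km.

5402 km

Haversine: a = sin²(Δφ/2)+cos φ₁ cos φ₂ sin²(Δλ/2) = 0.16935;  σ = 2·atan2(√a,√(1−a))
σ = 48.601° → d = Rσ = 6368·0.84825 = 5402 km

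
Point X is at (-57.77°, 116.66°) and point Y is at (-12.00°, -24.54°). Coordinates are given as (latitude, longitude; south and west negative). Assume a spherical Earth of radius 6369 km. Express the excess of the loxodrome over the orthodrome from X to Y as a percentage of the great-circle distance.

Great circle: σ = 1.8036 rad → d_gc = Rσ = 11486.9 km
Rhumb: Δφ = +0.7988, Δλ = -2.4644, Δψ = +1.0306, q = Δφ/Δψ = 0.7751 → d_rh = R√(Δφ²+q²Δλ²) = 13186.9 km
Excess = (13186.9 − 11486.9) / 11486.9 = 1700.0 / 11486.9 = 14.80% ≈ 14.8%

14.8%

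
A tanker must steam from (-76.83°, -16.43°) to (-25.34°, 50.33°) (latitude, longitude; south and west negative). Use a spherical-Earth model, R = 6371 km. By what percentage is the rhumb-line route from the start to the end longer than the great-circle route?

Great circle: σ = 1.0495 rad → d_gc = Rσ = 6686.5 km
Rhumb: Δφ = +0.8987, Δλ = +1.1652, Δψ = +1.7016, q = Δφ/Δψ = 0.5281 → d_rh = R√(Δφ²+q²Δλ²) = 6939.1 km
Excess = (6939.1 − 6686.5) / 6686.5 = 252.6 / 6686.5 = 3.78% ≈ 3.8%

3.8%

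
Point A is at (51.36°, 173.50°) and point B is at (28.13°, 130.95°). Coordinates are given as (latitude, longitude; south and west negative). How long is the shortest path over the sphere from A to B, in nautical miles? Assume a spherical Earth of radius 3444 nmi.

2362 nmi

Haversine: a = sin²(Δφ/2)+cos φ₁ cos φ₂ sin²(Δλ/2) = 0.11303;  σ = 2·atan2(√a,√(1−a))
σ = 39.292° → d = Rσ = 3444·0.68577 = 2362 nmi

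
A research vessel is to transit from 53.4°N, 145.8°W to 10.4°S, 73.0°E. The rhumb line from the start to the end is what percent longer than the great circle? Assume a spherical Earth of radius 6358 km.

8.4%

Great circle: σ = 2.2167 rad → d_gc = Rσ = 14094.0 km
Rhumb: Δφ = -1.1135, Δλ = -2.4644, Δψ = -1.2890, q = Δφ/Δψ = 0.8639 → d_rh = R√(Δφ²+q²Δλ²) = 15275.3 km
Excess = (15275.3 − 14094.0) / 14094.0 = 1181.3 / 14094.0 = 8.38% ≈ 8.4%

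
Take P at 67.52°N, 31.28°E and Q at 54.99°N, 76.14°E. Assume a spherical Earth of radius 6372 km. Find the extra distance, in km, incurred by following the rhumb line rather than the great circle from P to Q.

Great circle: cos σ = sin φ₁ sin φ₂ + cos φ₁ cos φ₂ cos Δλ,  σ = 0.4219 rad → d_gc = 2688.4 km
Rhumb line: Δψ = -0.4619, q = Δφ/Δψ = 0.4735, d_rh = R√(Δφ²+q²Δλ²) = 2742.6 km
Excess = 2742.6 − 2688.4 = 54.2 ≈ 54 km

54 km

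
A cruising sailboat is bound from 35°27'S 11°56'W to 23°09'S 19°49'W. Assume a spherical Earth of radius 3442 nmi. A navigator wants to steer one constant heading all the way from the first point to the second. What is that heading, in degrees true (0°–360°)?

Meridional parts: M(φ₁)=-0.6625, M(φ₂)=-0.4155 → ΔM = +0.2469;  Δλ = -0.1376 rad
tan C = Δλ / ΔM = -0.5572 → C = 330.87°

330.9°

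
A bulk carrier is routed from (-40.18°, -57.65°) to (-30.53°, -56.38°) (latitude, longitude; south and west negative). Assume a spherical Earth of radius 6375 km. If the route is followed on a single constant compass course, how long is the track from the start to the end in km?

Δψ = ln[tan(π/4+φ₂/2)/tan(π/4+φ₁/2)] = +0.2070;  Δφ = +0.1684 rad,  Δλ = +0.0222 rad
q = Δφ/Δψ = 0.8136
d = R·√(Δφ² + q²Δλ²) = 6375·0.16939 = 1080 km

1080 km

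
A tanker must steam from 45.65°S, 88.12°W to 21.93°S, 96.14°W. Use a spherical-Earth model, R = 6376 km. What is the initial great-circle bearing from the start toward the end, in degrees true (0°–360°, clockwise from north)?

341.9°

N = sin Δλ·cos φ₂ = -0.1294;  D = cos φ₁ sin φ₂ − sin φ₁ cos φ₂ cos Δλ = +0.3958
initial course = atan2(N, D) = 341.89°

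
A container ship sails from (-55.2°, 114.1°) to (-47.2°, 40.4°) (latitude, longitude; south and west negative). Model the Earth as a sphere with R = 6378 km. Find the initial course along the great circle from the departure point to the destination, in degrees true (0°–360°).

248.1°

N = sin Δλ·cos φ₂ = -0.6521;  D = cos φ₁ sin φ₂ − sin φ₁ cos φ₂ cos Δλ = -0.2622
initial course = atan2(N, D) = 248.10°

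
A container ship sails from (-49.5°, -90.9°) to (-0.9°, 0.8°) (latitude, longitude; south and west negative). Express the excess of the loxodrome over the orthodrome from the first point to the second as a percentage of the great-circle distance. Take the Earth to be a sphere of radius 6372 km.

2.8%

Great circle: σ = 1.5781 rad → d_gc = Rσ = 10055.8 km
Rhumb: Δφ = +0.8482, Δλ = +1.6005, Δψ = +0.9815, q = Δφ/Δψ = 0.8642 → d_rh = R√(Δφ²+q²Δλ²) = 10339.0 km
Excess = (10339.0 − 10055.8) / 10055.8 = 283.2 / 10055.8 = 2.82% ≈ 2.8%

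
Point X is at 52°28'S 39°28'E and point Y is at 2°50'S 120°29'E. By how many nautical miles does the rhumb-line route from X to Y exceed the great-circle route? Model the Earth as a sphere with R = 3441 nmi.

Great circle: cos σ = sin φ₁ sin φ₂ + cos φ₁ cos φ₂ cos Δλ,  σ = 1.4362 rad → d_gc = 4941.9 nmi
Rhumb line: Δψ = +1.0300, q = Δφ/Δψ = 0.8410, d_rh = R√(Δφ²+q²Δλ²) = 5062.7 nmi
Excess = 5062.7 − 4941.9 = 120.8 ≈ 121 nmi

121 nmi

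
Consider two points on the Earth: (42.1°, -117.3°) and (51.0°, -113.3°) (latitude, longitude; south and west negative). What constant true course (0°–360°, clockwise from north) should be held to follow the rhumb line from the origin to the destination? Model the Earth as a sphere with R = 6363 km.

17.1°

Meridional parts: M(φ₁)=+0.8115, M(φ₂)=+1.0381 → ΔM = +0.2266;  Δλ = +0.0698 rad
tan C = Δλ / ΔM = +0.3081 → C = 17.12°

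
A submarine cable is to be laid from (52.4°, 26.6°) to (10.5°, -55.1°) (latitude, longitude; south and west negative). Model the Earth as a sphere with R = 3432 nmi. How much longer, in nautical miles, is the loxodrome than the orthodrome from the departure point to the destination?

Great circle: cos σ = sin φ₁ sin φ₂ + cos φ₁ cos φ₂ cos Δλ,  σ = 1.3377 rad → d_gc = 4591.0 nmi
Rhumb line: Δψ = -0.8933, q = Δφ/Δψ = 0.8187, d_rh = R√(Δφ²+q²Δλ²) = 4727.7 nmi
Excess = 4727.7 − 4591.0 = 136.7 ≈ 137 nmi

137 nmi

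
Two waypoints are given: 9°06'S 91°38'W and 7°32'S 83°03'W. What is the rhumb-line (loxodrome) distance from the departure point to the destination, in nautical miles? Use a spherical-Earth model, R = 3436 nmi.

Δψ = ln[tan(π/4+φ₂/2)/tan(π/4+φ₁/2)] = +0.0276;  Δφ = +0.0273 rad,  Δλ = +0.1498 rad
q = Δφ/Δψ = 0.9895
d = R·√(Δφ² + q²Δλ²) = 3436·0.15073 = 518 nmi

518 nmi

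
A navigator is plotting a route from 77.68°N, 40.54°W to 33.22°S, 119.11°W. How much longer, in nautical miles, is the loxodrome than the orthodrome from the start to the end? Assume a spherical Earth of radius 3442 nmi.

189 nmi

Great circle: cos σ = sin φ₁ sin φ₂ + cos φ₁ cos φ₂ cos Δλ,  σ = 2.0942 rad → d_gc = 7208.4 nmi
Rhumb line: Δψ = -2.8416, q = Δφ/Δψ = 0.6812, d_rh = R√(Δφ²+q²Δλ²) = 7397.4 nmi
Excess = 7397.4 − 7208.4 = 189.0 ≈ 189 nmi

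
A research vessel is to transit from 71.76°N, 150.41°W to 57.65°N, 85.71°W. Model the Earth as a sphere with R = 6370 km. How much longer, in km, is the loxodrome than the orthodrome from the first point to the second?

147 km

Great circle: cos σ = sin φ₁ sin φ₂ + cos φ₁ cos φ₂ cos Δλ,  σ = 0.5076 rad → d_gc = 3233.3 km
Rhumb line: Δψ = -0.5916, q = Δφ/Δψ = 0.4163, d_rh = R√(Δφ²+q²Δλ²) = 3380.5 km
Excess = 3380.5 − 3233.3 = 147.2 ≈ 147 km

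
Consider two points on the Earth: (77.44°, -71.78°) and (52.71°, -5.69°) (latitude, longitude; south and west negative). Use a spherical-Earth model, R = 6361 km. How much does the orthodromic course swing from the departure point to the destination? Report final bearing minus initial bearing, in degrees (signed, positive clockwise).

Initial bearing θ₁ = atan2(sin Δλ cos φ₂, cos φ₁ sin φ₂ − sin φ₁ cos φ₂ cos Δλ) = 96.86°
Final bearing θ₂ = (initial bearing from the destination back to the start) + 180° = 159.12°
Δθ = θ₂ − θ₁ = +62.3°

+62.3°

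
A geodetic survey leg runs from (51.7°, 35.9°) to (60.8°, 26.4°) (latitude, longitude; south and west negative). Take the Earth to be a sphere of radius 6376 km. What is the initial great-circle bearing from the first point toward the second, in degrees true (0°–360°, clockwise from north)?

θ = atan2( sin Δλ·cos φ₂ ,  cos φ₁ sin φ₂ − sin φ₁ cos φ₂ cos Δλ )
  = atan2(-0.0805, +0.1634) = 333.77°

333.8°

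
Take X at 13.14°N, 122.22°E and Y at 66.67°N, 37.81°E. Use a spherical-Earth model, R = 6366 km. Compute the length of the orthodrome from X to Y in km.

cos σ = sin φ₁ sin φ₂ + cos φ₁ cos φ₂ cos Δλ
      = sin(13.14°)sin(66.67°) + cos(13.14°)cos(66.67°)cos(-84.41°) = 0.2463
σ = 75.741° → d = Rσ = 6366·1.32192 = 8415 km

8415 km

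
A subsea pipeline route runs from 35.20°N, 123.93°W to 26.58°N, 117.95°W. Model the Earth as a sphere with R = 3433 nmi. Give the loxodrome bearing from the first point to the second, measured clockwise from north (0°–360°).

Meridional parts: M(φ₁)=+0.6571, M(φ₂)=+0.4815 → ΔM = -0.1756;  Δλ = +0.1044 rad
tan C = Δλ / ΔM = -0.5944 → C = 149.27°

149.3°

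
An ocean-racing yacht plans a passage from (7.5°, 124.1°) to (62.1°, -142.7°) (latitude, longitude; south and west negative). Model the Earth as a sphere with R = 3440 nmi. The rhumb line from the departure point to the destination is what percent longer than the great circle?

5.0%

Great circle: σ = 1.4812 rad → d_gc = Rσ = 5095.4 nmi
Rhumb: Δφ = +0.9529, Δλ = +1.6266, Δψ = +1.2614, q = Δφ/Δψ = 0.7554 → d_rh = R√(Δφ²+q²Δλ²) = 5349.4 nmi
Excess = (5349.4 − 5095.4) / 5095.4 = 254.0 / 5095.4 = 4.98% ≈ 5.0%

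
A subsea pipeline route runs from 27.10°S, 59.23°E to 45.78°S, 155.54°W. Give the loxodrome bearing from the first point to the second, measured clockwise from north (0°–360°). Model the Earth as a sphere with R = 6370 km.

Δψ = ln[tan(π/4+φ₂/2)/tan(π/4+φ₁/2)] = -0.4091
Δλ = +2.5347 rad (taken the short way round)
course = atan2(Δλ, Δψ) = 99.17°

99.2°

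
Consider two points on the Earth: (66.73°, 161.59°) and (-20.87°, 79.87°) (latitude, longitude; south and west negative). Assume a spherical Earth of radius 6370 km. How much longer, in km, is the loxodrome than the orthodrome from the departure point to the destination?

Great circle: cos σ = sin φ₁ sin φ₂ + cos φ₁ cos φ₂ cos Δλ,  σ = 1.8485 rad → d_gc = 11774.7 km
Rhumb line: Δψ = -1.9529, q = Δφ/Δψ = 0.7829, d_rh = R√(Δφ²+q²Δλ²) = 12060.0 km
Excess = 12060.0 − 11774.7 = 285.3 ≈ 285 km

285 km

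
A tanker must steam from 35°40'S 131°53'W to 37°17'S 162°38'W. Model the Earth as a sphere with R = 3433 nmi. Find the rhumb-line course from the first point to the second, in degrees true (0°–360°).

266.3°

Δψ = ln[tan(π/4+φ₂/2)/tan(π/4+φ₁/2)] = -0.0351
Δλ = -0.5367 rad (taken the short way round)
course = atan2(Δλ, Δψ) = 266.26°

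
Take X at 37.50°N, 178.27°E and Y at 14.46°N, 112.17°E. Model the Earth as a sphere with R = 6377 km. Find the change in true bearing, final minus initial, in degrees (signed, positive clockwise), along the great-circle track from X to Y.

At departure: θ₁ = atan2(sin Δλ cos φ₂, cos φ₁ sin φ₂ − sin φ₁ cos φ₂ cos Δλ) = 267.37°
At arrival: θ₂ = atan2(sin Δλ cos φ₁, −cos φ₂ sin φ₁ + sin φ₂ cos φ₁ cos Δλ) = 234.93°
Δθ = θ₂ − θ₁ = -32.4°

-32.4°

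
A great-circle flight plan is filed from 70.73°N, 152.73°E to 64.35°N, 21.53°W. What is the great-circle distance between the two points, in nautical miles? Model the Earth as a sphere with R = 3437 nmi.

2691 nmi

cos σ = sin φ₁ sin φ₂ + cos φ₁ cos φ₂ cos Δλ
      = sin(70.73°)sin(64.35°) + cos(70.73°)cos(64.35°)cos(-174.26°) = 0.7088
σ = 44.862° → d = Rσ = 3437·0.78299 = 2691 nmi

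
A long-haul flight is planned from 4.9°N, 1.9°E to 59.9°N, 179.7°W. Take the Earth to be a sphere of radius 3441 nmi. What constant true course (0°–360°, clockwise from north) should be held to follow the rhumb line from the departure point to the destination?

Δψ = ln[tan(π/4+φ₂/2)/tan(π/4+φ₁/2)] = +1.2278
Δλ = +3.1137 rad (taken the short way round)
course = atan2(Δλ, Δψ) = 68.48°

68.5°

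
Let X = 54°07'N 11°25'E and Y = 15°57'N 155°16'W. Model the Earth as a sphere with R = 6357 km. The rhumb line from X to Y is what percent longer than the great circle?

25.4%

Great circle: σ = 1.9026 rad → d_gc = Rσ = 12095.0 km
Rhumb: Δφ = -0.6661, Δλ = -2.9092, Δψ = -0.8456, q = Δφ/Δψ = 0.7878 → d_rh = R√(Δφ²+q²Δλ²) = 15171.6 km
Excess = (15171.6 − 12095.0) / 12095.0 = 3076.6 / 12095.0 = 25.44% ≈ 25.4%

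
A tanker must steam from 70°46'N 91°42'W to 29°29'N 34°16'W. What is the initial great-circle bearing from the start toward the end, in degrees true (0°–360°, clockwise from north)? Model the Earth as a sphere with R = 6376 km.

110.9°

θ = atan2( sin Δλ·cos φ₂ ,  cos φ₁ sin φ₂ − sin φ₁ cos φ₂ cos Δλ )
  = atan2(+0.7336, -0.2803) = 110.91°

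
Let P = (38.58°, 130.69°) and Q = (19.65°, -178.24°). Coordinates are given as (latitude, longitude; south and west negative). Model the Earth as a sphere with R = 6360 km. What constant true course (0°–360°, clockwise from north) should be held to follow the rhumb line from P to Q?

113.1°

Δψ = ln[tan(π/4+φ₂/2)/tan(π/4+φ₁/2)] = -0.3810
Δλ = +0.8913 rad (taken the short way round)
course = atan2(Δλ, Δψ) = 113.14°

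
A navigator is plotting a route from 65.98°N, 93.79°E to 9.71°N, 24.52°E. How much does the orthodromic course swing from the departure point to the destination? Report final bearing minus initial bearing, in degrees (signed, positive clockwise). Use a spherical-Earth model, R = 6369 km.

-51.3°

At departure: θ₁ = atan2(sin Δλ cos φ₂, cos φ₁ sin φ₂ − sin φ₁ cos φ₂ cos Δλ) = 254.83°
At arrival: θ₂ = atan2(sin Δλ cos φ₁, −cos φ₂ sin φ₁ + sin φ₂ cos φ₁ cos Δλ) = 203.49°
Δθ = θ₂ − θ₁ = -51.3°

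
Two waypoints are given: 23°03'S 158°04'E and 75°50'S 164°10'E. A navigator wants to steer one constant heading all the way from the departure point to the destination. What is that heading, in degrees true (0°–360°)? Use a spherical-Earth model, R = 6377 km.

Δψ = ln[tan(π/4+φ₂/2)/tan(π/4+φ₁/2)] = -1.6718
Δλ = +0.1065 rad (taken the short way round)
course = atan2(Δλ, Δψ) = 176.36°

176.4°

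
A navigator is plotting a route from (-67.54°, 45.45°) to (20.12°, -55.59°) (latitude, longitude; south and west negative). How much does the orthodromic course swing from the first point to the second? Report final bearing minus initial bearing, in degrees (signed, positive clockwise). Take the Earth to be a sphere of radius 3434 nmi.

+68.2°

At departure: θ₁ = atan2(sin Δλ cos φ₂, cos φ₁ sin φ₂ − sin φ₁ cos φ₂ cos Δλ) = 267.84°
At arrival: θ₂ = atan2(sin Δλ cos φ₁, −cos φ₂ sin φ₁ + sin φ₂ cos φ₁ cos Δλ) = 336.01°
Δθ = θ₂ − θ₁ = +68.2°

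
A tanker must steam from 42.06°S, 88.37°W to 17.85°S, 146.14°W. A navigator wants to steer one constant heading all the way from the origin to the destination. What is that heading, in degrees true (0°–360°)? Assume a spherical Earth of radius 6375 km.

Meridional parts: M(φ₁)=-0.8106, M(φ₂)=-0.3167 → ΔM = +0.4939;  Δλ = -1.0083 rad
tan C = Δλ / ΔM = -2.0416 → C = 296.10°

296.1°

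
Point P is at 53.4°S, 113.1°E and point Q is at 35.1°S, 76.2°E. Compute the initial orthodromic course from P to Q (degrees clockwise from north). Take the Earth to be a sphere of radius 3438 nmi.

θ = atan2( sin Δλ·cos φ₂ ,  cos φ₁ sin φ₂ − sin φ₁ cos φ₂ cos Δλ )
  = atan2(-0.4912, +0.1824) = 290.37°

290.4°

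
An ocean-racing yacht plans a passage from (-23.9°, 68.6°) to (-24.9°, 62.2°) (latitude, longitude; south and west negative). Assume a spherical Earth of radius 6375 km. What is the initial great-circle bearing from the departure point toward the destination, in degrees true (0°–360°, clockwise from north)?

259.0°

N = sin Δλ·cos φ₂ = -0.1011;  D = cos φ₁ sin φ₂ − sin φ₁ cos φ₂ cos Δλ = -0.0197
initial course = atan2(N, D) = 258.95°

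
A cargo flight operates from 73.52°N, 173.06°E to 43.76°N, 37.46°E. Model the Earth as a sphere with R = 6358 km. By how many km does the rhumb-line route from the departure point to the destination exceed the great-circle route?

1414 km

Great circle: cos σ = sin φ₁ sin φ₂ + cos φ₁ cos φ₂ cos Δλ,  σ = 1.0276 rad → d_gc = 6533.7 km
Rhumb line: Δψ = -1.0812, q = Δφ/Δψ = 0.4804, d_rh = R√(Δφ²+q²Δλ²) = 7947.3 km
Excess = 7947.3 − 6533.7 = 1413.6 ≈ 1414 km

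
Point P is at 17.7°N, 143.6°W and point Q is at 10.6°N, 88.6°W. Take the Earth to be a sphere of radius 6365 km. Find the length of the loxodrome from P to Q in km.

5973 km

Δψ = ln[tan(π/4+φ₂/2)/tan(π/4+φ₁/2)] = -0.1279;  Δφ = -0.1239 rad,  Δλ = +0.9599 rad
q = Δφ/Δψ = 0.9690
d = R·√(Δφ² + q²Δλ²) = 6365·0.93835 = 5973 km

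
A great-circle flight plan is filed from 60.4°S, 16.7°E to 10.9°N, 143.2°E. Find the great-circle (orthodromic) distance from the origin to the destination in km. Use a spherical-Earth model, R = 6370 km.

Haversine: a = sin²(Δφ/2)+cos φ₁ cos φ₂ sin²(Δλ/2) = 0.72646;  σ = 2·atan2(√a,√(1−a))
σ = 116.931° → d = Rσ = 6370·2.04084 = 13000 km

13000 km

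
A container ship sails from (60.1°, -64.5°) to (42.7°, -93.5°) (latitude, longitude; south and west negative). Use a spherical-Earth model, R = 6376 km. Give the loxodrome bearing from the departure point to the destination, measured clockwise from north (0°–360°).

225.7°

Δψ = ln[tan(π/4+φ₂/2)/tan(π/4+φ₁/2)] = -0.4948
Δλ = -0.5061 rad (taken the short way round)
course = atan2(Δλ, Δψ) = 225.65°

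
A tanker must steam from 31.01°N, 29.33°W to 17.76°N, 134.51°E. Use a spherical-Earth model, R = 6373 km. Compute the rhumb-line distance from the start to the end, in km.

16611 km

Δψ = ln[tan(π/4+φ₂/2)/tan(π/4+φ₁/2)] = -0.2547;  Δφ = -0.2313 rad,  Δλ = +2.8595 rad
q = Δφ/Δψ = 0.9079
d = R·√(Δφ² + q²Δλ²) = 6373·2.60652 = 16611 km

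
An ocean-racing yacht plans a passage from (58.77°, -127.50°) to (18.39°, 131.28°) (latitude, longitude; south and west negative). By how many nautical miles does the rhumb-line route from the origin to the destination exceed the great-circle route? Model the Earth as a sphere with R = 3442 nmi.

Great circle: cos σ = sin φ₁ sin φ₂ + cos φ₁ cos φ₂ cos Δλ,  σ = 1.3959 rad → d_gc = 4804.6 nmi
Rhumb line: Δψ = -0.9482, q = Δφ/Δψ = 0.7433, d_rh = R√(Δφ²+q²Δλ²) = 5129.5 nmi
Excess = 5129.5 − 4804.6 = 324.9 ≈ 325 nmi

325 nmi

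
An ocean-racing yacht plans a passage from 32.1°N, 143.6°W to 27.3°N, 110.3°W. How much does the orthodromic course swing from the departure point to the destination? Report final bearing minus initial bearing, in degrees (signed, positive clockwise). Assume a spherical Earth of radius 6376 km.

+16.9°

At departure: θ₁ = atan2(sin Δλ cos φ₂, cos φ₁ sin φ₂ − sin φ₁ cos φ₂ cos Δλ) = 90.72°
At arrival: θ₂ = atan2(sin Δλ cos φ₁, −cos φ₂ sin φ₁ + sin φ₂ cos φ₁ cos Δλ) = 107.59°
Δθ = θ₂ − θ₁ = +16.9°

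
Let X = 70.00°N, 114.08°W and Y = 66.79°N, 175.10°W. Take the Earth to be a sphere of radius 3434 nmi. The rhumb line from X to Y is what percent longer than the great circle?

Great circle: σ = 0.3792 rad → d_gc = Rσ = 1302.3 nmi
Rhumb: Δφ = -0.0560, Δλ = -1.0650, Δψ = -0.1524, q = Δφ/Δψ = 0.3675 → d_rh = R√(Δφ²+q²Δλ²) = 1357.9 nmi
Excess = (1357.9 − 1302.3) / 1302.3 = 55.6 / 1302.3 = 4.27% ≈ 4.3%

4.3%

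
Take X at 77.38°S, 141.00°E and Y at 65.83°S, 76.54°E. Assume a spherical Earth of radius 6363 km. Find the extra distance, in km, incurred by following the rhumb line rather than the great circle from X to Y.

118 km

Great circle: cos σ = sin φ₁ sin φ₂ + cos φ₁ cos φ₂ cos Δλ,  σ = 0.3795 rad → d_gc = 2414.6 km
Rhumb line: Δψ = +0.6608, q = Δφ/Δψ = 0.3051, d_rh = R√(Δφ²+q²Δλ²) = 2532.8 km
Excess = 2532.8 − 2414.6 = 118.2 ≈ 118 km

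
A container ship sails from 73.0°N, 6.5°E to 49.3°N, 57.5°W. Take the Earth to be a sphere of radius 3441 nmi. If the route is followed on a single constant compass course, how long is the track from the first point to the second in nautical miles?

Rhumb course C = atan2(Δλ, Δψ) with Δψ = ln[tan(π/4+φ₂/2)/tan(π/4+φ₁/2)] = -0.9090, Δλ = -1.1170 → C = 230.86°
d = R·|Δφ| / |cos C| = 3441·0.41364 / 0.63118 = 2255 nmi

2255 nmi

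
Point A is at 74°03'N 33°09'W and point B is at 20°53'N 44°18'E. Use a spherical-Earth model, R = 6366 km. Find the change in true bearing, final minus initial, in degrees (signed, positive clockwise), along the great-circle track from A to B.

At departure: θ₁ = atan2(sin Δλ cos φ₂, cos φ₁ sin φ₂ − sin φ₁ cos φ₂ cos Δλ) = 96.09°
At arrival: θ₂ = atan2(sin Δλ cos φ₁, −cos φ₂ sin φ₁ + sin φ₂ cos φ₁ cos Δλ) = 162.99°
Δθ = θ₂ − θ₁ = +66.9°

+66.9°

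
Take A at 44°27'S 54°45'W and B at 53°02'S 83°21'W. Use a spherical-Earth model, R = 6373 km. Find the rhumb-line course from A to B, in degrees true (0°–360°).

Δψ = ln[tan(π/4+φ₂/2)/tan(π/4+φ₁/2)] = -0.2279
Δλ = -0.4992 rad (taken the short way round)
course = atan2(Δλ, Δψ) = 245.46°

245.5°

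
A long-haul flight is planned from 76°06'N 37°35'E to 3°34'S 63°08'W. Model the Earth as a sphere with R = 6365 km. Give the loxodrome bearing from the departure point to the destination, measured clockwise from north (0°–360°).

219.1°

Δψ = ln[tan(π/4+φ₂/2)/tan(π/4+φ₁/2)] = -2.1669
Δλ = -1.7578 rad (taken the short way round)
course = atan2(Δλ, Δψ) = 219.05°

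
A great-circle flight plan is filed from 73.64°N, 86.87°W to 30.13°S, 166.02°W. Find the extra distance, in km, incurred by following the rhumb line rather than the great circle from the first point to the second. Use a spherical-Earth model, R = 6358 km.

Great circle: cos σ = sin φ₁ sin φ₂ + cos φ₁ cos φ₂ cos Δλ,  σ = 2.0217 rad → d_gc = 12854.0 km
Rhumb line: Δψ = -2.4916, q = Δφ/Δψ = 0.7269, d_rh = R√(Δφ²+q²Δλ²) = 13166.6 km
Excess = 13166.6 − 12854.0 = 312.6 ≈ 313 km

313 km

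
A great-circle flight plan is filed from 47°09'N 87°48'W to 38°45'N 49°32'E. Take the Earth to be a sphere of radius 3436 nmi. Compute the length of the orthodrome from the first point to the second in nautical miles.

cos σ = sin φ₁ sin φ₂ + cos φ₁ cos φ₂ cos Δλ
      = sin(47.15°)sin(38.75°) + cos(47.15°)cos(38.75°)cos(137.33°) = 0.0689
σ = 86.050° → d = Rσ = 3436·1.50185 = 5160 nmi

5160 nmi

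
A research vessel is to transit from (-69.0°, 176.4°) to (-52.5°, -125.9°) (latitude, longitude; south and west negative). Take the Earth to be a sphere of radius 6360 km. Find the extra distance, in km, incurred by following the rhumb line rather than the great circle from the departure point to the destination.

Great circle: cos σ = sin φ₁ sin φ₂ + cos φ₁ cos φ₂ cos Δλ,  σ = 0.5409 rad → d_gc = 3440.3 km
Rhumb line: Δψ = +0.6052, q = Δφ/Δψ = 0.4759, d_rh = R√(Δφ²+q²Δλ²) = 3555.9 km
Excess = 3555.9 − 3440.3 = 115.6 ≈ 116 km

116 km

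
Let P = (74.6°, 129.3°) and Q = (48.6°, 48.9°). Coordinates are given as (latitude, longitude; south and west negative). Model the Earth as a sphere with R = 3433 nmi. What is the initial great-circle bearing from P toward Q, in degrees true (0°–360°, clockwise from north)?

θ = atan2( sin Δλ·cos φ₂ ,  cos φ₁ sin φ₂ − sin φ₁ cos φ₂ cos Δλ )
  = atan2(-0.6521, +0.0929) = 278.11°

278.1°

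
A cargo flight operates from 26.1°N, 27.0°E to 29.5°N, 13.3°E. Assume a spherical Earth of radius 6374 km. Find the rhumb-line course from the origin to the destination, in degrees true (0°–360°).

285.7°

Δψ = ln[tan(π/4+φ₂/2)/tan(π/4+φ₁/2)] = +0.0671
Δλ = -0.2391 rad (taken the short way round)
course = atan2(Δλ, Δψ) = 285.68°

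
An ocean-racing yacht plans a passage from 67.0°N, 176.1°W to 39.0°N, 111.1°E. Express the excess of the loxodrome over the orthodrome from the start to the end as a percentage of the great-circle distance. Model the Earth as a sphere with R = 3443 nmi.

Great circle: σ = 0.8378 rad → d_gc = Rσ = 2884.6 nmi
Rhumb: Δφ = -0.4887, Δλ = -1.2706, Δψ = -0.8520, q = Δφ/Δψ = 0.5736 → d_rh = R√(Δφ²+q²Δλ²) = 3021.1 nmi
Excess = (3021.1 − 2884.6) / 2884.6 = 136.5 / 2884.6 = 4.73% ≈ 4.7%

4.7%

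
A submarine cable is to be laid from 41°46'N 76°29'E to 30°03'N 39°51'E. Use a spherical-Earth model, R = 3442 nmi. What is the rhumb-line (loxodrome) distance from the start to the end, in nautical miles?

Δψ = ln[tan(π/4+φ₂/2)/tan(π/4+φ₁/2)] = -0.2534;  Δφ = -0.2045 rad,  Δλ = -0.6394 rad
q = Δφ/Δψ = 0.8071
d = R·√(Δφ² + q²Δλ²) = 3442·0.55505 = 1910 nmi

1910 nmi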